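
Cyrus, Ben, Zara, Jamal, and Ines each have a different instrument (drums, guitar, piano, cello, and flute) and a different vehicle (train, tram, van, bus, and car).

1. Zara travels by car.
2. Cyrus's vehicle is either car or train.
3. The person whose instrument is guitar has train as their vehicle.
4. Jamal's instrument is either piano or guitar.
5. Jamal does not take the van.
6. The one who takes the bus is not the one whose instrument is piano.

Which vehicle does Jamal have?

tram

Clue 1 rules out car for Jamal's vehicle.
With clues 1–2, train is impossible for Jamal's vehicle.
With clues 1–5, van is impossible for Jamal's vehicle.
With clues 1–6, bus is impossible for Jamal's vehicle.
That leaves tram.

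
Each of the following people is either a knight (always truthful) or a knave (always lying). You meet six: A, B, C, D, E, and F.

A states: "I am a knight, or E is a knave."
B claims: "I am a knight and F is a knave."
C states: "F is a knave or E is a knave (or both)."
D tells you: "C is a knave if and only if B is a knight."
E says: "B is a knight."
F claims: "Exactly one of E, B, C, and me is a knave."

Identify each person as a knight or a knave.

Consider A. Suppose A is a knave.
Then no assignment of the remaining roles makes every statement match its speaker's type — contradiction.
So A is a knight.
Consider B. Suppose B is a knight.
Then no assignment of the remaining roles makes every statement match its speaker's type — contradiction.
So B is a knave.
With that fixed, E's statement is false, so E is a knave.
With that fixed, F's statement is false, so F is a knave.
With that fixed, C's statement is true, so C is a knight.
With that fixed, D's statement is true, so D is a knight.

A: knight, B: knave, C: knight, D: knight, E: knave, F: knave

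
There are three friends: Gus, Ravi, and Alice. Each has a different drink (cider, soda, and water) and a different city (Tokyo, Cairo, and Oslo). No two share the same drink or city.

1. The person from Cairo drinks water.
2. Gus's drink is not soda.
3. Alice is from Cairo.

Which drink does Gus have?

With clues 1–2, soda is impossible for Gus's drink.
With clues 1–3, water is impossible for Gus's drink.
That leaves cider.

cider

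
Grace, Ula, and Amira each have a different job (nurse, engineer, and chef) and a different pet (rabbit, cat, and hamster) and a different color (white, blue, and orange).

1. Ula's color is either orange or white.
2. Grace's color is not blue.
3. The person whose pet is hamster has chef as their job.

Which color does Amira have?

With clues 1–2, orange and white are impossible for Amira's color.
That leaves blue.

blue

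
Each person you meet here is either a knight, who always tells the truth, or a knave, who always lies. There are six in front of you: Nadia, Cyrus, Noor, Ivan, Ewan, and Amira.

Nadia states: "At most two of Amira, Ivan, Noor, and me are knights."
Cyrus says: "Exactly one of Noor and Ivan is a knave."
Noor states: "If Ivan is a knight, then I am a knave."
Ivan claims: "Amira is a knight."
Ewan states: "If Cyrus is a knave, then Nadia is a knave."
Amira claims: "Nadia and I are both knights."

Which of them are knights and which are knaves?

Consider Nadia. Suppose Nadia is a knave.
Then no assignment of the remaining roles makes every statement match its speaker's type — contradiction.
So Nadia is a knight.
Consider Cyrus. Suppose Cyrus is a knave.
Then no assignment of the remaining roles makes every statement match its speaker's type — contradiction.
So Cyrus is a knight.
With that fixed, Ewan's statement is true, so Ewan is a knight.
Consider Noor. Suppose Noor is a knave.
Then Noor's own statement would have to be false, but it can't be — contradiction.
So Noor is a knight.
Consider Ivan. Suppose Ivan is a knight.
Then Nadia's statement comes out false, contradicting Nadia being a knight.
So Ivan is a knave.
Consider Amira. Suppose Amira is a knight.
Then Nadia's statement comes out false, contradicting Nadia being a knight.
So Amira is a knave.

Nadia: knight, Cyrus: knight, Noor: knight, Ivan: knave, Ewan: knight, Amira: knave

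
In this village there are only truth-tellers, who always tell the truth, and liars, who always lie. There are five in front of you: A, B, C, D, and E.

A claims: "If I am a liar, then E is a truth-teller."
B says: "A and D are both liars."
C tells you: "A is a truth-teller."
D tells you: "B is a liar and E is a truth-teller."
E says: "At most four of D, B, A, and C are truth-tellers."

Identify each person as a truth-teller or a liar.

A: truth-teller, B: liar, C: truth-teller, D: truth-teller, E: truth-teller

Regardless of anyone's role, E's statement is true, so E is a truth-teller.
With that fixed, A's statement is true, so A is a truth-teller.
With that fixed, B's statement is false, so B is a liar.
With that fixed, C's statement is true, so C is a truth-teller.
With that fixed, D's statement is true, so D is a truth-teller.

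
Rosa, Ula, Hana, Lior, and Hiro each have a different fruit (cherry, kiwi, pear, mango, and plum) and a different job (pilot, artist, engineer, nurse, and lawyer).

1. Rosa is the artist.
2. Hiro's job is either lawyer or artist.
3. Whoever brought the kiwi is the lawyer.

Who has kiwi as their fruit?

With clues 1–3, Hana, Lior, Rosa, and Ula are impossible for the one with fruit kiwi.
That leaves Hiro.

Hiro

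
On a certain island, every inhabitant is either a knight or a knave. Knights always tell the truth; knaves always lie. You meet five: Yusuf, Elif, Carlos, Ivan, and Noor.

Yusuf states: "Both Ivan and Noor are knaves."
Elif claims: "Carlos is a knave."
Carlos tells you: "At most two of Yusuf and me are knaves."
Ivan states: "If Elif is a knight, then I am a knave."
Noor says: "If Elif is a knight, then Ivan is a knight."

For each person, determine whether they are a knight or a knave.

Regardless of anyone's role, Carlos's statement is true, so Carlos is a knight.
With that fixed, Elif's statement is false, so Elif is a knave.
With that fixed, Ivan's statement is true, so Ivan is a knight.
With that fixed, Noor's statement is true, so Noor is a knight.
With that fixed, Yusuf's statement is false, so Yusuf is a knave.

Yusuf: knave, Elif: knave, Carlos: knight, Ivan: knight, Noor: knight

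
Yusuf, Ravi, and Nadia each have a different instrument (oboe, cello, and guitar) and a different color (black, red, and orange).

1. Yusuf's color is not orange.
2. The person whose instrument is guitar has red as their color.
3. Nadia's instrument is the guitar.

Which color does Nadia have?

With clues 1–3, black and orange are impossible for Nadia's color.
That leaves red.

red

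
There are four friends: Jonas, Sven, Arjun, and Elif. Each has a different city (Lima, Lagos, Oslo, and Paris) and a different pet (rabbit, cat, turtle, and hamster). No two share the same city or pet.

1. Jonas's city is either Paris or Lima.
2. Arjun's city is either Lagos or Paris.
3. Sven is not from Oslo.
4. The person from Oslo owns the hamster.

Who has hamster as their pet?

With clues 1–4, Arjun, Jonas, and Sven are impossible for the one with pet hamster.
That leaves Elif.

Elif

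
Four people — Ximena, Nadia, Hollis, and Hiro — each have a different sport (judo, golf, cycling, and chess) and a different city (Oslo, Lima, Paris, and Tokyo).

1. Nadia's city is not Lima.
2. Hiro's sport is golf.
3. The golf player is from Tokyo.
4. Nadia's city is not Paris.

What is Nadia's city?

Clue 1 rules out Lima for Nadia's city.
With clues 1–3, Tokyo is impossible for Nadia's city.
With clues 1–4, Paris is impossible for Nadia's city.
That leaves Oslo.

Oslo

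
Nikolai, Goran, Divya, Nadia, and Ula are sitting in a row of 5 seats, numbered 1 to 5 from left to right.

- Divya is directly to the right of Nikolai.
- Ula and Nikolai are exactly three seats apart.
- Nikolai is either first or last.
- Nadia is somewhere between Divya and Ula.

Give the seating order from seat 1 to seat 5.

From clue 1: Nikolai is in {1,2,3,4}.
From clues 1–2: Nikolai is in {1,2,4}.
From clues 1–3: Nikolai → seat 1, Divya → seat 2, Ula → seat 4.
From clues 1–4: Nadia → seat 3, Goran → seat 5.

Nikolai, Divya, Nadia, Ula, Goran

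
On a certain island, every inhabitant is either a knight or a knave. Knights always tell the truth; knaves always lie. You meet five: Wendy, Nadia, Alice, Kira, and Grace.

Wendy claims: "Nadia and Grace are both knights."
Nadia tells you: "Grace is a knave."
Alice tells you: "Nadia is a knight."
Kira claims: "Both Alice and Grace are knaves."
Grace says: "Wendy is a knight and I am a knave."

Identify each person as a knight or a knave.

Consider Wendy. Suppose Wendy is a knight.
Then whichever role Grace has, Grace's statement has the wrong truth value — contradiction.
So Wendy is a knave.
With that fixed, Grace's statement is false, so Grace is a knave.
With that fixed, Nadia's statement is true, so Nadia is a knight.
With that fixed, Alice's statement is true, so Alice is a knight.
With that fixed, Kira's statement is false, so Kira is a knave.

Wendy: knave, Nadia: knight, Alice: knight, Kira: knave, Grace: knave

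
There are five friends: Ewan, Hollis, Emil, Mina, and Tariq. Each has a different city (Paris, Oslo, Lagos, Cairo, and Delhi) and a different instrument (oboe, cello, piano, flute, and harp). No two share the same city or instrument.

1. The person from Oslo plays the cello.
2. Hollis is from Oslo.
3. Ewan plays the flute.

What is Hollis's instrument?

With clues 1–2, flute, harp, oboe, and piano are impossible for Hollis's instrument.
That leaves cello.

cello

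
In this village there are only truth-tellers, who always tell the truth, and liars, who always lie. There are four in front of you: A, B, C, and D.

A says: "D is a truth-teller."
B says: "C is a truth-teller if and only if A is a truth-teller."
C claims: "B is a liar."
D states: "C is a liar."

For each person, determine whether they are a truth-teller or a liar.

Consider A. Suppose A is a truth-teller.
Then no assignment of the remaining roles makes every statement match its speaker's type — contradiction.
So A is a liar.
Consider B. Suppose B is a truth-teller.
Then no assignment of the remaining roles makes every statement match its speaker's type — contradiction.
So B is a liar.
With that fixed, C's statement is true, so C is a truth-teller.
With that fixed, D's statement is false, so D is a liar.

A: liar, B: liar, C: truth-teller, D: liar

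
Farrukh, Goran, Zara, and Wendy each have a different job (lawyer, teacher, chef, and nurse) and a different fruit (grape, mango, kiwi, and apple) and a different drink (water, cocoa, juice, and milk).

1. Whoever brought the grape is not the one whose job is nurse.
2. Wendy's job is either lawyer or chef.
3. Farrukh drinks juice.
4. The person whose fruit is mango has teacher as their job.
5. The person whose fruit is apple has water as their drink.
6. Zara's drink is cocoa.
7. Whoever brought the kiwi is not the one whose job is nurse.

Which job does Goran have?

With clues 1–7, chef, lawyer, and teacher are impossible for Goran's job.
That leaves nurse.

nurse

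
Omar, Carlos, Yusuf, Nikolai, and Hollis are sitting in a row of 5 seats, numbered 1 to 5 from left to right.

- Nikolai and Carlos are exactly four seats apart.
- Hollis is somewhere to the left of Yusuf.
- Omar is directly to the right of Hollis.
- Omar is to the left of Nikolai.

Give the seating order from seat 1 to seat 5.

Carlos, Hollis, Omar, Yusuf, Nikolai

From clue 1: Carlos is in {1,5}.
From clues 1–3: Hollis → seat 2, Omar → seat 3, Yusuf → seat 4.
From clues 1–4: Carlos → seat 1, Nikolai → seat 5.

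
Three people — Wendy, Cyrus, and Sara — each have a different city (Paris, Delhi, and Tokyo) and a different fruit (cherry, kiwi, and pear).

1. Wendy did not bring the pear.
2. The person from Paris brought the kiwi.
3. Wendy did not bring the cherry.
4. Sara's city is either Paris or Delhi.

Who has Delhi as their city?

With clues 1–3, Wendy is impossible for the one with city Delhi.
With clues 1–4, Cyrus is impossible for the one with city Delhi.
That leaves Sara.

Sara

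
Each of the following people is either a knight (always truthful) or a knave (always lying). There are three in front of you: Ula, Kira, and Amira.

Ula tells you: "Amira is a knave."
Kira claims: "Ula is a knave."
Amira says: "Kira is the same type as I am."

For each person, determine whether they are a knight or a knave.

Ula: knave, Kira: knight, Amira: knight

Consider Ula. Suppose Ula is a knight.
Then no assignment of the remaining roles makes every statement match its speaker's type — contradiction.
So Ula is a knave.
With that fixed, Kira's statement is true, so Kira is a knight.
Consider Amira. Suppose Amira is a knave.
Then Ula's statement comes out true, contradicting Ula being a knave.
So Amira is a knight.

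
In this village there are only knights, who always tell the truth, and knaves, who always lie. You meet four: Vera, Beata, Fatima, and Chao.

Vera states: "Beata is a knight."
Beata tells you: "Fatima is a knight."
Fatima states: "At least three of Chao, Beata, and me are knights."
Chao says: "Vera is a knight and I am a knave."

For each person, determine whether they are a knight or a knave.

Vera: knave, Beata: knave, Fatima: knave, Chao: knave

Consider Vera. Suppose Vera is a knight.
Then whichever role Chao has, Chao's statement has the wrong truth value — contradiction.
So Vera is a knave.
With that fixed, Chao's statement is false, so Chao is a knave.
With that fixed, Fatima's statement is false, so Fatima is a knave.
With that fixed, Beata's statement is false, so Beata is a knave.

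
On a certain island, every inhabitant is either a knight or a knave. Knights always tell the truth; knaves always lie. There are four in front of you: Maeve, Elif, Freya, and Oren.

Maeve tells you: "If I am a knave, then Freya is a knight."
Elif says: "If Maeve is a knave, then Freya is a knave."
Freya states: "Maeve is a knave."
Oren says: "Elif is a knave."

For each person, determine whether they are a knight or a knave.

Maeve: knight, Elif: knight, Freya: knave, Oren: knave

Consider Maeve. Suppose Maeve is a knave.
Then no assignment of the remaining roles makes every statement match its speaker's type — contradiction.
So Maeve is a knight.
With that fixed, Elif's statement is true, so Elif is a knight.
With that fixed, Freya's statement is false, so Freya is a knave.
With that fixed, Oren's statement is false, so Oren is a knave.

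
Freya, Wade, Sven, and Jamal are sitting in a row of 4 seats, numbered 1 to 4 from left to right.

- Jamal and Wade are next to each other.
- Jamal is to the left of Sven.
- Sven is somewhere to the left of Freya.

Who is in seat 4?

Freya

With clues 1–2, Jamal and Wade are ruled out for seat 4.
With clues 1–3, Sven is ruled out for seat 4.
So seat 4 is Freya.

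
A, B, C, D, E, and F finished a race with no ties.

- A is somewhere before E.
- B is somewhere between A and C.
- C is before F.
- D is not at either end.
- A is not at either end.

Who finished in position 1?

With clue 1, E is ruled out for place 1.
With clues 1–2, B is ruled out for place 1.
With clues 1–3, F is ruled out for place 1.
With clues 1–4, D is ruled out for place 1.
With clues 1–5, A is ruled out for place 1.
So place 1 is C.

C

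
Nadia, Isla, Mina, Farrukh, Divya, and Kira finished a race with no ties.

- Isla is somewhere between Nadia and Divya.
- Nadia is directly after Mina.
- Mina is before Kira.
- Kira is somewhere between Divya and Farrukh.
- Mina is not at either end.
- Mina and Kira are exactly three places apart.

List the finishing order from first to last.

From clue 1: Isla is in {2,3,4,5}.
From clues 1–3: Nadia is in {2,3,4,5}.
From clues 1–4: Kira is in {4,5}.
From clues 1–5: Nadia is in {3,4}.
From clues 1–6: Farrukh → place 1, Mina → place 2, Nadia → place 3, Isla → place 4, Kira → place 5, Divya → place 6.

Farrukh, Mina, Nadia, Isla, Kira, Divya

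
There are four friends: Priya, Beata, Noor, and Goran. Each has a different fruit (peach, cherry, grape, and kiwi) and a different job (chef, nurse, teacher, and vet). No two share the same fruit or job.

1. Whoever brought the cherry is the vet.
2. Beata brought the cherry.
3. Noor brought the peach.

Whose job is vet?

With clues 1–2, Goran, Noor, and Priya are impossible for the one with job vet.
That leaves Beata.

Beata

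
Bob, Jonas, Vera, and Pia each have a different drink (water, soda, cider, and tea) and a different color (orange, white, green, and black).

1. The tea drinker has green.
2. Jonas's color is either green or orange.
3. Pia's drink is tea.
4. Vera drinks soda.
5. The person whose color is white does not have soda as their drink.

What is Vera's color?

black

With clues 1–3, green and orange are impossible for Vera's color.
With clues 1–5, white is impossible for Vera's color.
That leaves black.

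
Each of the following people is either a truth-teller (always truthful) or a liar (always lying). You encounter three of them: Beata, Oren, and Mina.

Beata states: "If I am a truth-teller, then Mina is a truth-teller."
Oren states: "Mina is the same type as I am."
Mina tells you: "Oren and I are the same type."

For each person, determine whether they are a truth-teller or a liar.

Consider Beata. Suppose Beata is a liar.
Then Beata's own statement would have to be false, but it can't be — contradiction.
So Beata is a truth-teller.
Consider Oren. Suppose Oren is a liar.
Then whichever role Mina has, Mina's statement has the wrong truth value — contradiction.
So Oren is a truth-teller.
Consider Mina. Suppose Mina is a liar.
Then Beata's statement comes out false, contradicting Beata being a truth-teller.
So Mina is a truth-teller.

Beata: truth-teller, Oren: truth-teller, Mina: truth-teller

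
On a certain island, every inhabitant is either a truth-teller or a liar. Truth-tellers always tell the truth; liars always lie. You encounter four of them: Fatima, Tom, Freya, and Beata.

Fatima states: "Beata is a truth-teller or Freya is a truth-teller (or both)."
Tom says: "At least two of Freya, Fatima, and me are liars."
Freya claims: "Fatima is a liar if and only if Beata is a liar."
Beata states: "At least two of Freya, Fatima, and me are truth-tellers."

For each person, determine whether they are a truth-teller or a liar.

Fatima: truth-teller, Tom: liar, Freya: truth-teller, Beata: truth-teller

Consider Fatima. Suppose Fatima is a liar.
Then no assignment of the remaining roles makes every statement match its speaker's type — contradiction.
So Fatima is a truth-teller.
Consider Tom. Suppose Tom is a truth-teller.
Then Tom's own statement would have to be true, but it can't be — contradiction.
So Tom is a liar.
Consider Freya. Suppose Freya is a liar.
Then Tom's statement comes out true, contradicting Tom being a liar.
So Freya is a truth-teller.
With that fixed, Beata's statement is true, so Beata is a truth-teller.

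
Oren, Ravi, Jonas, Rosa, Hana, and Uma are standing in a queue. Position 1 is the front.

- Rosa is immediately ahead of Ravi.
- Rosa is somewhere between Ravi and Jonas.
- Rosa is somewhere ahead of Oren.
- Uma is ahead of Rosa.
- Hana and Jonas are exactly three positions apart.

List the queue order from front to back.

From clue 1: Ravi is in {2,3,4,5,6}.
From clues 1–2: Ravi is in {3,4,5,6}.
From clues 1–3: Oren is in {4,5,6}.
From clues 1–4: Oren is in {5,6}.
From clues 1–5: Uma → position 1, Jonas → position 2, Rosa → position 3, Ravi → position 4, Hana → position 5, Oren → position 6.

Uma, Jonas, Rosa, Ravi, Hana, Oren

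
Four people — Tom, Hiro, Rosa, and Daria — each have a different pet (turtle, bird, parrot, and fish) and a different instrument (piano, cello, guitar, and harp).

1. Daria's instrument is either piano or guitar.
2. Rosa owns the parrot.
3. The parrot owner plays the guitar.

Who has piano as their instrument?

With clues 1–3, Hiro, Rosa, and Tom are impossible for the one with instrument piano.
That leaves Daria.

Daria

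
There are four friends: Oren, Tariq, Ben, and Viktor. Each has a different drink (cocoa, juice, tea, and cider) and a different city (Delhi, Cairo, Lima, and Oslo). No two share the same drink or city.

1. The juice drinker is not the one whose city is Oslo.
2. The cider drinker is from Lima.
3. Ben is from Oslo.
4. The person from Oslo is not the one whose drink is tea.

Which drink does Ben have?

With clues 1–3, cider and juice are impossible for Ben's drink.
With clues 1–4, tea is impossible for Ben's drink.
That leaves cocoa.

cocoa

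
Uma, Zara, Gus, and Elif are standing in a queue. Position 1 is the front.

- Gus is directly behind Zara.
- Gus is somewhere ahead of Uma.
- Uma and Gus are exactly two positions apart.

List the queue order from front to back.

From clue 1: Zara is in {1,2,3}.
From clues 1–2: Uma is in {3,4}.
From clues 1–3: Zara → position 1, Gus → position 2, Elif → position 3, Uma → position 4.

Zara, Gus, Elif, Uma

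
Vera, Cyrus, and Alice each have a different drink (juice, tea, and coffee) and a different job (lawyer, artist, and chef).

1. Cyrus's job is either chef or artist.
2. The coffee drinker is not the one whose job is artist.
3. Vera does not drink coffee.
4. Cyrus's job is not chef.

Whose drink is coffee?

Alice

With clues 1–3, Vera is impossible for the one with drink coffee.
With clues 1–4, Cyrus is impossible for the one with drink coffee.
That leaves Alice.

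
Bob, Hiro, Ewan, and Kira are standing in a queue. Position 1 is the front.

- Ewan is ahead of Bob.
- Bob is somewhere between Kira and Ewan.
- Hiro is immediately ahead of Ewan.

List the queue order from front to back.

Hiro, Ewan, Bob, Kira

From clue 1: Bob is in {2,3,4}.
From clues 1–2: Bob is in {2,3}.
From clues 1–3: Hiro → position 1, Ewan → position 2, Bob → position 3, Kira → position 4.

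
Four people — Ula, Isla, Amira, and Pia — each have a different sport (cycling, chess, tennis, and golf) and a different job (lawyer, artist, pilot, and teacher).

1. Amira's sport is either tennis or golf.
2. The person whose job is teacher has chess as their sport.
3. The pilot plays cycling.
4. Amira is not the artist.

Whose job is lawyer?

With clues 1–4, Isla, Pia, and Ula are impossible for the one with job lawyer.
That leaves Amira.

Amira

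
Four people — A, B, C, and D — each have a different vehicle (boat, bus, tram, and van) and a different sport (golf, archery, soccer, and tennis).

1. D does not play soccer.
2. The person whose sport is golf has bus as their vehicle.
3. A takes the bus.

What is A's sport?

golf

With clues 1–3, archery, soccer, and tennis are impossible for A's sport.
That leaves golf.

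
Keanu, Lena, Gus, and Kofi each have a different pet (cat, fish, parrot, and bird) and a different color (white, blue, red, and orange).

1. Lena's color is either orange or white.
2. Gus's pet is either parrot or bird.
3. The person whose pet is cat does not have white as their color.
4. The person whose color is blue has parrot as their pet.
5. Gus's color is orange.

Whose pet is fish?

Lena

With clues 1–2, Gus is impossible for the one with pet fish.
With clues 1–5, Keanu and Kofi are impossible for the one with pet fish.
That leaves Lena.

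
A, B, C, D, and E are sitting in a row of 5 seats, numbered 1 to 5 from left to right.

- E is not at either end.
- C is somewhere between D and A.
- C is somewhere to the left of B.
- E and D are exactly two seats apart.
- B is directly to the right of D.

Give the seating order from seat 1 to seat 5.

A, E, C, D, B

From clue 1: E is in {2,3,4}.
From clues 1–2: C is in {2,3,4}.
From clues 1–3: C is in {2,3}.
From clues 1–4: B is in {4,5}.
From clues 1–5: A → seat 1, E → seat 2, C → seat 3, D → seat 4, B → seat 5.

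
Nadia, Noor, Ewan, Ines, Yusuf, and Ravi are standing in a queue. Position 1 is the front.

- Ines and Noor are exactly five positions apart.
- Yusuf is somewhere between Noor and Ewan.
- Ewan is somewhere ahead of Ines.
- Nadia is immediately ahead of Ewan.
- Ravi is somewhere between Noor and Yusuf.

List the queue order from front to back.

Noor, Ravi, Yusuf, Nadia, Ewan, Ines

From clue 1: Noor is in {1,6}.
From clues 1–3: Noor → position 1, Ines → position 6.
From clues 1–4: Nadia is in {3,4}.
From clues 1–5: Ravi → position 2, Yusuf → position 3, Nadia → position 4, Ewan → position 5.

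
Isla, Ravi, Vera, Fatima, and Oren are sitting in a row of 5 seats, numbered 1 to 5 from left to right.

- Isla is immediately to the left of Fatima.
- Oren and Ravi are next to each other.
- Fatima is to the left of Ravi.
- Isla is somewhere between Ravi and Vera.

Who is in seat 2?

With clues 1–2, Vera is ruled out for seat 2.
With clues 1–3, Oren and Ravi are ruled out for seat 2.
With clues 1–4, Fatima is ruled out for seat 2.
So seat 2 is Isla.

Isla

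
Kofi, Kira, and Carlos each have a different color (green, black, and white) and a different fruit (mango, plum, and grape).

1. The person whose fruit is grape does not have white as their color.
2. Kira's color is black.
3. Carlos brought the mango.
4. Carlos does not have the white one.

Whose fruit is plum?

Kofi

With clues 1–3, Carlos is impossible for the one with fruit plum.
With clues 1–4, Kira is impossible for the one with fruit plum.
That leaves Kofi.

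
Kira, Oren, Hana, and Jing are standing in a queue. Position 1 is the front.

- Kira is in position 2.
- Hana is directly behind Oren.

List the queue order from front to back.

From clue 1: Kira → position 2.
From clues 1–2: Jing → position 1, Oren → position 3, Hana → position 4.

Jing, Kira, Oren, Hana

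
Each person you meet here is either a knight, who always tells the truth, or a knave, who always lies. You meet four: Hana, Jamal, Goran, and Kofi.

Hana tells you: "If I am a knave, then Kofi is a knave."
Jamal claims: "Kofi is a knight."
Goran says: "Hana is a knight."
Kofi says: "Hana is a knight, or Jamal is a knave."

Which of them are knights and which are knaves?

Consider Hana. Suppose Hana is a knave.
Then no assignment of the remaining roles makes every statement match its speaker's type — contradiction.
So Hana is a knight.
With that fixed, Goran's statement is true, so Goran is a knight.
With that fixed, Kofi's statement is true, so Kofi is a knight.
With that fixed, Jamal's statement is true, so Jamal is a knight.

Hana: knight, Jamal: knight, Goran: knight, Kofi: knight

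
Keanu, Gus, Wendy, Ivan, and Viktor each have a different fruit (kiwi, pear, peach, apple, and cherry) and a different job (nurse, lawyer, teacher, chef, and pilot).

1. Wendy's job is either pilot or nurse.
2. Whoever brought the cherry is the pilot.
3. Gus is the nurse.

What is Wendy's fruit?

With clues 1–3, apple, kiwi, peach, and pear are impossible for Wendy's fruit.
That leaves cherry.

cherry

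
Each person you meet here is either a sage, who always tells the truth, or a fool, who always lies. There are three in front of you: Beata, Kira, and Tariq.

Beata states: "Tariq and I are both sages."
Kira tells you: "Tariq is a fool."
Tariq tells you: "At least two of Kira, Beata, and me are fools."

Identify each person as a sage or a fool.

Consider Beata. Suppose Beata is a sage.
Then no assignment of the remaining roles makes every statement match its speaker's type — contradiction.
So Beata is a fool.
Consider Kira. Suppose Kira is a sage.
Then whichever role Tariq has, Tariq's statement has the wrong truth value — contradiction.
So Kira is a fool.
With that fixed, Tariq's statement is true, so Tariq is a sage.

Beata: fool, Kira: fool, Tariq: sage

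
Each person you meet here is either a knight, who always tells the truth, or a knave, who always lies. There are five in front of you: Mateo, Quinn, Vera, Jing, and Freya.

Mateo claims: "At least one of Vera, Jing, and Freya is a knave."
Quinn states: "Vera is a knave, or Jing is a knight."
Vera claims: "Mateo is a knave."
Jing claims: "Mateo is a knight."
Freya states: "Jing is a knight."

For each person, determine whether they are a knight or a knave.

Consider Mateo. Suppose Mateo is a knave.
Then no assignment of the remaining roles makes every statement match its speaker's type — contradiction.
So Mateo is a knight.
With that fixed, Vera's statement is false, so Vera is a knave.
With that fixed, Jing's statement is true, so Jing is a knight.
With that fixed, Freya's statement is true, so Freya is a knight.
With that fixed, Quinn's statement is true, so Quinn is a knight.

Mateo: knight, Quinn: knight, Vera: knave, Jing: knight, Freya: knight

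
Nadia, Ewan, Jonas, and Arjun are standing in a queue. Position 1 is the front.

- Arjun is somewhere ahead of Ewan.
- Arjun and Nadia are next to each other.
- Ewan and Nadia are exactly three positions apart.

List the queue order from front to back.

From clue 1: Ewan is in {2,3,4}.
From clues 1–2: Ewan is in {3,4}.
From clues 1–3: Nadia → position 1, Arjun → position 2, Jonas → position 3, Ewan → position 4.

Nadia, Arjun, Jonas, Ewan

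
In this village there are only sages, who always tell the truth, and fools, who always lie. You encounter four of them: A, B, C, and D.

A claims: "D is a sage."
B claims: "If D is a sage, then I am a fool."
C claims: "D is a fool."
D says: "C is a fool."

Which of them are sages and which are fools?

Consider A. Suppose A is a sage.
Then no assignment of the remaining roles makes every statement match its speaker's type — contradiction.
So A is a fool.
Consider B. Suppose B is a fool.
Then B's own statement would have to be false, but it can't be — contradiction.
So B is a sage.
Consider C. Suppose C is a fool.
Then no assignment of the remaining roles makes every statement match its speaker's type — contradiction.
So C is a sage.
With that fixed, D's statement is false, so D is a fool.

A: fool, B: sage, C: sage, D: fool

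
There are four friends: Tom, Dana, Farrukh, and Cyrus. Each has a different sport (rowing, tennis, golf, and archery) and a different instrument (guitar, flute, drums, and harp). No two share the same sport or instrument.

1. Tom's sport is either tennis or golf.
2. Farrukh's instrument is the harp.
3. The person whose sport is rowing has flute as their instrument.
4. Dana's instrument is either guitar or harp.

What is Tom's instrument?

drums

With clues 1–2, harp is impossible for Tom's instrument.
With clues 1–3, flute is impossible for Tom's instrument.
With clues 1–4, guitar is impossible for Tom's instrument.
That leaves drums.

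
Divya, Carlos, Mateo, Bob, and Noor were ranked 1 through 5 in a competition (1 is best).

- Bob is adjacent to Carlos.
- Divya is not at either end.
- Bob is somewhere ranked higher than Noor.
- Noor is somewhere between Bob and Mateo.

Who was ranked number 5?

With clues 1–2, Divya is ruled out for rank 5.
With clues 1–3, Bob and Carlos are ruled out for rank 5.
With clues 1–4, Noor is ruled out for rank 5.
So rank 5 is Mateo.

Mateo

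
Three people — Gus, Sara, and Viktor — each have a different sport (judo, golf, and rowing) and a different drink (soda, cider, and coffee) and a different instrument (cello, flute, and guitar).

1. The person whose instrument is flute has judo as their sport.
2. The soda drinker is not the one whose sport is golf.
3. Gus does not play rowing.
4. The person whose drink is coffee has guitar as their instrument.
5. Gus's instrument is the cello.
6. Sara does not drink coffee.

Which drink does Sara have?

soda

With clues 1–5, cider is impossible for Sara's drink.
With clues 1–6, coffee is impossible for Sara's drink.
That leaves soda.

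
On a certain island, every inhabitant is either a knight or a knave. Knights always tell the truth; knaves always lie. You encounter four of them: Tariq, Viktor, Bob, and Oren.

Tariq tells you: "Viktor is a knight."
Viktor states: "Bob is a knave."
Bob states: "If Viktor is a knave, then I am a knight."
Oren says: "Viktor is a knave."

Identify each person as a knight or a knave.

Tariq: knave, Viktor: knave, Bob: knight, Oren: knight

Consider Tariq. Suppose Tariq is a knight.
Then no assignment of the remaining roles makes every statement match its speaker's type — contradiction.
So Tariq is a knave.
Consider Viktor. Suppose Viktor is a knight.
Then Tariq's statement comes out true, contradicting Tariq being a knave.
So Viktor is a knave.
With that fixed, Oren's statement is true, so Oren is a knight.
Consider Bob. Suppose Bob is a knave.
Then Viktor's statement comes out true, contradicting Viktor being a knave.
So Bob is a knight.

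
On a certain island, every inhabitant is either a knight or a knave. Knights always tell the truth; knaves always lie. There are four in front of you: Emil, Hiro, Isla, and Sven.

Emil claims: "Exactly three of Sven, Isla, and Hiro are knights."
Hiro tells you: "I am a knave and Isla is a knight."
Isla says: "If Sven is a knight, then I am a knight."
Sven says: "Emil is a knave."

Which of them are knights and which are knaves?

Emil: knave, Hiro: knave, Isla: knave, Sven: knight

Consider Emil. Suppose Emil is a knight.
Then no assignment of the remaining roles makes every statement match its speaker's type — contradiction.
So Emil is a knave.
With that fixed, Sven's statement is true, so Sven is a knight.
Consider Hiro. Suppose Hiro is a knight.
Then Hiro's own statement would have to be true, but it can't be — contradiction.
So Hiro is a knave.
Consider Isla. Suppose Isla is a knight.
Then Hiro's statement comes out true, contradicting Hiro being a knave.
So Isla is a knave.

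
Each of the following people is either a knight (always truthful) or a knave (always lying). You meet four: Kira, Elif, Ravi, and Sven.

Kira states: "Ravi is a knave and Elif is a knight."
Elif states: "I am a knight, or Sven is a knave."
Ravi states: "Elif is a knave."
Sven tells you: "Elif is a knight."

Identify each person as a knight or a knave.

Kira: knight, Elif: knight, Ravi: knave, Sven: knight

Consider Kira. Suppose Kira is a knave.
Then no assignment of the remaining roles makes every statement match its speaker's type — contradiction.
So Kira is a knight.
Consider Elif. Suppose Elif is a knave.
Then Kira's statement comes out false, contradicting Kira being a knight.
So Elif is a knight.
With that fixed, Ravi's statement is false, so Ravi is a knave.
With that fixed, Sven's statement is true, so Sven is a knight.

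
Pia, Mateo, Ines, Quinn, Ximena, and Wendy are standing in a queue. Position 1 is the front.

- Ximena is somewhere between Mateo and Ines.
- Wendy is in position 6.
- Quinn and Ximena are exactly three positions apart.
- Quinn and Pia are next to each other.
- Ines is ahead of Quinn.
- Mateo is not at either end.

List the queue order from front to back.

From clue 1: Ximena is in {2,3,4,5}.
From clues 1–2: Wendy → position 6.
From clues 1–3: Quinn is in {1,5}.
From clues 1–4: Pia is in {2,4}.
From clues 1–5: Ximena → position 2, Pia → position 4, Quinn → position 5.
From clues 1–6: Ines → position 1, Mateo → position 3.

Ines, Ximena, Mateo, Pia, Quinn, Wendy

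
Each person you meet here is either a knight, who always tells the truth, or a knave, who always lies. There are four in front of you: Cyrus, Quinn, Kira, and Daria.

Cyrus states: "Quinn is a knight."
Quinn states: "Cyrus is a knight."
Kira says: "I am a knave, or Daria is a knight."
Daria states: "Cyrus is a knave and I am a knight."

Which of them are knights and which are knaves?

Cyrus: knave, Quinn: knave, Kira: knight, Daria: knight

Consider Cyrus. Suppose Cyrus is a knight.
Then no assignment of the remaining roles makes every statement match its speaker's type — contradiction.
So Cyrus is a knave.
With that fixed, Quinn's statement is false, so Quinn is a knave.
Consider Kira. Suppose Kira is a knave.
Then Kira's own statement would have to be false, but it can't be — contradiction.
So Kira is a knight.
Consider Daria. Suppose Daria is a knave.
Then Kira's statement comes out false, contradicting Kira being a knight.
So Daria is a knight.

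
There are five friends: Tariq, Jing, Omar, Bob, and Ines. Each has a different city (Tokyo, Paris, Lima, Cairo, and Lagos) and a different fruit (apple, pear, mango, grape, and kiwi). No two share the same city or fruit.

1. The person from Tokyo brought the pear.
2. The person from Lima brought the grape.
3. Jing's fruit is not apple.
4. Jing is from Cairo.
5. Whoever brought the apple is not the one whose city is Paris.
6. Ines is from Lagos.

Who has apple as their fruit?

With clues 1–3, Jing is impossible for the one with fruit apple.
With clues 1–6, Bob, Omar, and Tariq are impossible for the one with fruit apple.
That leaves Ines.

Ines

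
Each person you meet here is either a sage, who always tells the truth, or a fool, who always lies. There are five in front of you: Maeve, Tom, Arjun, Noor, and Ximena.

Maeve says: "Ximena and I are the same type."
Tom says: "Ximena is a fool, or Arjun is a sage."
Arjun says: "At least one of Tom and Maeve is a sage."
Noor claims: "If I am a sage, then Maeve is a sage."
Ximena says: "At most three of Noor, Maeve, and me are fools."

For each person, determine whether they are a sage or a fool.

Maeve: sage, Tom: sage, Arjun: sage, Noor: sage, Ximena: sage

Regardless of anyone's role, Ximena's statement is true, so Ximena is a sage.
Consider Maeve. Suppose Maeve is a fool.
Then whichever role Noor has, Noor's statement has the wrong truth value — contradiction.
So Maeve is a sage.
With that fixed, Arjun's statement is true, so Arjun is a sage.
With that fixed, Noor's statement is true, so Noor is a sage.
With that fixed, Tom's statement is true, so Tom is a sage.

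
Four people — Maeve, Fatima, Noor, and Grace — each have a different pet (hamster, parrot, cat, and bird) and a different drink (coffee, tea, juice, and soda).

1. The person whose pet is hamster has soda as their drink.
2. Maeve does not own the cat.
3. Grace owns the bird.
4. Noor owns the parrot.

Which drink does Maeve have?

With clues 1–4, coffee, juice, and tea are impossible for Maeve's drink.
That leaves soda.

soda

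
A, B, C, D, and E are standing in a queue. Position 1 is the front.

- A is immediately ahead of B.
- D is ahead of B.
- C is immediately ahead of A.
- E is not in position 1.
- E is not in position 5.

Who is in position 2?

E

With clues 1–2, B is ruled out for position 2.
With clues 1–3, A is ruled out for position 2.
With clues 1–4, D is ruled out for position 2.
With clues 1–5, C is ruled out for position 2.
So position 2 is E.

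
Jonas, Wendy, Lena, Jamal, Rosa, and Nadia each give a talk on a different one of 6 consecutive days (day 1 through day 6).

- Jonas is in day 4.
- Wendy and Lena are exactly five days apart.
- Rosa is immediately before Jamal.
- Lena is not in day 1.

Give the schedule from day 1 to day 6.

From clue 1: Jonas → day 4.
From clues 1–2: Wendy is in {1,6}.
From clues 1–3: Rosa → day 2, Jamal → day 3, Nadia → day 5.
From clues 1–4: Wendy → day 1, Lena → day 6.

Wendy, Rosa, Jamal, Jonas, Nadia, Lena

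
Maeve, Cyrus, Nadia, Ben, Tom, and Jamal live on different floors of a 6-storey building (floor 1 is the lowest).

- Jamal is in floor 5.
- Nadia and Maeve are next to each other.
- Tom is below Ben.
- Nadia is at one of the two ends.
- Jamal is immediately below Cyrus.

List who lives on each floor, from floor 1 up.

Nadia, Maeve, Tom, Ben, Jamal, Cyrus

From clue 1: Jamal → floor 5.
From clues 1–2: Maeve is in {1,2,3,4}.
From clues 1–3: Ben is in {2,4,6}.
From clues 1–4: Nadia → floor 1, Maeve → floor 2.
From clues 1–5: Tom → floor 3, Ben → floor 4, Cyrus → floor 6.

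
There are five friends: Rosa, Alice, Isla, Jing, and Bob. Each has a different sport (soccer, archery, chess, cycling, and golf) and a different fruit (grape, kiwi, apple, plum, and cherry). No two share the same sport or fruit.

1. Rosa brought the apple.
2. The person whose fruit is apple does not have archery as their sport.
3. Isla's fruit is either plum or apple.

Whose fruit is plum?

Isla

Clue 1 rules out Rosa for the one with fruit plum.
With clues 1–3, Alice, Bob, and Jing are impossible for the one with fruit plum.
That leaves Isla.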